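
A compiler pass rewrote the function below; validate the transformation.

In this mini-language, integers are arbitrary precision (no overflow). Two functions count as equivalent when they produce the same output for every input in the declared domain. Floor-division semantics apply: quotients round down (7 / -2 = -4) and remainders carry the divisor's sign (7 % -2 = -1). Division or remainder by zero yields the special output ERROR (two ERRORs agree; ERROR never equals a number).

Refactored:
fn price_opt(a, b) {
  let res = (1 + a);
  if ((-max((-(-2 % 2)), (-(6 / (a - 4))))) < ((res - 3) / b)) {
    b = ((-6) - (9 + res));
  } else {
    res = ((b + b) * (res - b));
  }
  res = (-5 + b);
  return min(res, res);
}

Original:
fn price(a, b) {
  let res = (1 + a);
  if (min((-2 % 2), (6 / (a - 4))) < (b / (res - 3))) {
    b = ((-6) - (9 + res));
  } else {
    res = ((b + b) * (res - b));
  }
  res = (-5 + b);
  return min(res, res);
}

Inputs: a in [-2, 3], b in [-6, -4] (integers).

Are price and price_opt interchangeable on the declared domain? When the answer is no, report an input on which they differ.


Not equivalent: a=2, b=-6 separates them (ERROR vs -23).
price: res becomes 3; next hits division by zero so the output is ERROR
price_opt: res becomes 3; next ((-max((-(-2 % 2)), (-(6 / (a - 4))))) < ((res - 3) / b)) evaluates to true; next b becomes -18; next res becomes -23; next final value -23
verdict: not equivalent; witness: a=2, b=-6


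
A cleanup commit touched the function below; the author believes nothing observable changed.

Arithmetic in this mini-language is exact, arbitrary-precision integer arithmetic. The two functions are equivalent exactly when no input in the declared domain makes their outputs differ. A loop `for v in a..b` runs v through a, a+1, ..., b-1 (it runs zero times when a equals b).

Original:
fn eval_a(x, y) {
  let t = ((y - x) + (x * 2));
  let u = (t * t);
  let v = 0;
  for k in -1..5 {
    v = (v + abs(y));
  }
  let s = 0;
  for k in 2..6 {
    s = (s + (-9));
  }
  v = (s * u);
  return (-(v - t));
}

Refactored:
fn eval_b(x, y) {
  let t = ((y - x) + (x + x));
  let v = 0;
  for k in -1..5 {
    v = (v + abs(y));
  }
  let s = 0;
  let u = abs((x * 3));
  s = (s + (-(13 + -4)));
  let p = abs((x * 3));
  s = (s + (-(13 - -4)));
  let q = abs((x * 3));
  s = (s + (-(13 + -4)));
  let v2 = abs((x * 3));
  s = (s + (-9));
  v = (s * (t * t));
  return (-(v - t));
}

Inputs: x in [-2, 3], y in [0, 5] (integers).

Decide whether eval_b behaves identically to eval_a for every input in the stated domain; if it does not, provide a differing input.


Evaluate both at x=-2, y=0.
eval_a: t becomes -2; next u becomes 4; next v becomes 0; next at k=-1:; next v becomes 0; next at k=0:; next v becomes 0; next at k=1:; next v becomes 0; next at k=2:; next v becomes 0; next at k=3:; next v becomes 0; next at k=4:; next v becomes 0; next s becomes 0; next at k=2:; next s becomes -9; next at k=3:; next s becomes -18; next at k=4:; next s becomes -27; next at k=5:; next s becomes -36; next v becomes -144; next final value 142
eval_b: t becomes -2; next v becomes 0; next at k=-1:; next v becomes 0; next at k=0:; next v becomes 0; next at k=1:; next v becomes 0; next at k=2:; next v becomes 0; next at k=3:; next v becomes 0; next at k=4:; next v becomes 0; next s becomes 0; next u becomes 6; next s becomes -9; next p becomes 6; next s becomes -26; next q becomes 6; next s becomes -35; next v2 becomes 6; next s becomes -44; next v becomes -176; next final value 174
142 and 174 differ, so these are not the same function on this domain.
verdict: not equivalent; witness: x=-2, y=0


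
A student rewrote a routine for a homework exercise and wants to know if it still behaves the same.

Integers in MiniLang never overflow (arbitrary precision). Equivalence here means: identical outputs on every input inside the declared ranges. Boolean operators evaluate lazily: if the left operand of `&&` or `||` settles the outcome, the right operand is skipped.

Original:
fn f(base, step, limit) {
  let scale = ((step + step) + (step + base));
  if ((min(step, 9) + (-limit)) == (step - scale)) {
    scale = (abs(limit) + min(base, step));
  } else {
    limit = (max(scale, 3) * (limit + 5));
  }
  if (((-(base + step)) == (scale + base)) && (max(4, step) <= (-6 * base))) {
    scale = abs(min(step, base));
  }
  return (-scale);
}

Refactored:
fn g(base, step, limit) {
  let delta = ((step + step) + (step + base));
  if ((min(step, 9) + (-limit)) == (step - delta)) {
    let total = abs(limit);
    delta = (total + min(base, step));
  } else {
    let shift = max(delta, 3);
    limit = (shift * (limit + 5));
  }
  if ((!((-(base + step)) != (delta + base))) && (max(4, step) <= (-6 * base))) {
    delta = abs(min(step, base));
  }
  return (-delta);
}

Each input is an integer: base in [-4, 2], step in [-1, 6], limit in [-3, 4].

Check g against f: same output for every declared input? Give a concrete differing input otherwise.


The two are interchangeable: statement counts differ, plus comparison usage differs, plus local variable names differ, plus boolean connective usage differs, and every declared input agrees.
As a probe, take base=1, step=6, limit=4: f runs scale becomes 19; next ((min(step, 9) + (-limit)) == (step - scale)) evaluates to false; next limit becomes 171; next (((-(base + step)) == (scale + base)) && (max(4, step) <= (-6 * base))) evaluates to false; next final value -19; g runs delta becomes 19; next ((min(step, 9) + (-limit)) == (step - delta)) evaluates to false; next shift becomes 19; next limit becomes 171; next ((!((-(base + step)) != (delta + base))) && (max(4, step) <= (-6 * base))) evaluates to false; next final value -19; both end at -19.
An exhaustive pass over the 448 declared inputs shows identical outputs.
verdict: equivalent


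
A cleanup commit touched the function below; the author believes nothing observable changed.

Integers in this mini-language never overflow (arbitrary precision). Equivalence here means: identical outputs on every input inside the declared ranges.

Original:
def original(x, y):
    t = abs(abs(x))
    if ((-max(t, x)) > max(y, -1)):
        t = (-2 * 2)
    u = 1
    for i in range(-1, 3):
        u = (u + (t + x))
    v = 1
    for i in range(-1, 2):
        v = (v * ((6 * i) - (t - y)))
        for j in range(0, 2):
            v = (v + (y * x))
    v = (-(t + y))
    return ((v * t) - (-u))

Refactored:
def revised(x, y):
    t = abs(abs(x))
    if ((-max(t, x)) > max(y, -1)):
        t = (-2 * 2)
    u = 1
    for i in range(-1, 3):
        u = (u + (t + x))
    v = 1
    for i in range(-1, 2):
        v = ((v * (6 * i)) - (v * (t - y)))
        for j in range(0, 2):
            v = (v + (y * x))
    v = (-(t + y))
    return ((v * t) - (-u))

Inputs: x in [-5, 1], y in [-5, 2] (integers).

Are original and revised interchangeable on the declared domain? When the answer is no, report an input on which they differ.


This is a faithful refactor — arithmetic usage differs, but the computed results match everywhere.
Tracing x=-3, y=-5: original: t = 3; ((-max(t, x)) > max(y, -1)) -> false; u = 1; [i=-1]; u = 1; [i=0]; u = 1; [i=1]; u = 1; [i=2]; u = 1; v = 1; [i=-1]; v = -14; [j=0]; v = 1; [j=1]; v = 16; [i=0]; v = -128; [j=0]; v = -113; [j=1]; v = -98; [i=1]; v = 196; [j=0]; v = 211; [j=1]; v = 226; v = 2; return 7 | revised: t = 3; ((-max(t, x)) > max(y, -1)) -> false; u = 1; [i=-1]; u = 1; [i=0]; u = 1; [i=1]; u = 1; [i=2]; u = 1; v = 1; [i=-1]; v = -14; [j=0]; v = 1; [j=1]; v = 16; [i=0]; v = -128; [j=0]; v = -113; [j=1]; v = -98; [i=1]; v = 196; [j=0]; v = 211; [j=1]; v = 226; v = 2; return 7 — matching result 7.
An exhaustive pass over the 56 declared inputs shows identical outputs.
verdict: equivalent


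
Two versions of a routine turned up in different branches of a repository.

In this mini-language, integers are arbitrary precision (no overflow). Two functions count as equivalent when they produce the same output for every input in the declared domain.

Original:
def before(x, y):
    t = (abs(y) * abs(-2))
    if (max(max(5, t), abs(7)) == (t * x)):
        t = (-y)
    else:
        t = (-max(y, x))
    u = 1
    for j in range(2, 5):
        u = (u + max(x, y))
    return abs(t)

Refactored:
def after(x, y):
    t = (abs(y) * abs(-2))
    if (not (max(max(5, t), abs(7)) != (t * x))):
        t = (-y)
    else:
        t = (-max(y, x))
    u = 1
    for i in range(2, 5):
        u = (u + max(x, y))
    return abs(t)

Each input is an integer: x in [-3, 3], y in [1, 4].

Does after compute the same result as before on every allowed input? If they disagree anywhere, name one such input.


The two versions differ — the changes include boolean connective usage differs; and comparison usage differs; and local variable names differ.
Spot check at x=2, y=3 — before: t := 6 | (max(max(5, t), abs(7)) == (t * x)): false | t := -3 | u := 1 | iter j=2: | u := 4 | iter j=3: | u := 7 | iter j=4: | u := 10 | result 3. after: t := 6 | (not (max(max(5, t), abs(7)) != (t * x))): false | t := -3 | u := 1 | iter i=2: | u := 4 | iter i=3: | u := 7 | iter i=4: | u := 10 | result 3. Both give 3.
Sweeping the whole domain (28 inputs) finds no disagreement.
verdict: equivalent


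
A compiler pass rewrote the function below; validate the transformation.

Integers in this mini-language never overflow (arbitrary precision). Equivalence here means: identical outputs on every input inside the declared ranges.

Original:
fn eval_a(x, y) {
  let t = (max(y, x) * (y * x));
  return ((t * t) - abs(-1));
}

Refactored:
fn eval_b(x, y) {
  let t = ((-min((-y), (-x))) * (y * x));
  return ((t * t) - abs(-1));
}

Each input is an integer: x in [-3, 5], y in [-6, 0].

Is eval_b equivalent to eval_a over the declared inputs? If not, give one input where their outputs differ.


Behavior is preserved: although min/max/abs usage differs, the outputs never diverge.
Spot check at x=1, y=-6 — eval_a: t = -6; return 35. eval_b: t = -6; return 35. Both give 35.
Every one of the 63 inputs gives matching results.
verdict: equivalent


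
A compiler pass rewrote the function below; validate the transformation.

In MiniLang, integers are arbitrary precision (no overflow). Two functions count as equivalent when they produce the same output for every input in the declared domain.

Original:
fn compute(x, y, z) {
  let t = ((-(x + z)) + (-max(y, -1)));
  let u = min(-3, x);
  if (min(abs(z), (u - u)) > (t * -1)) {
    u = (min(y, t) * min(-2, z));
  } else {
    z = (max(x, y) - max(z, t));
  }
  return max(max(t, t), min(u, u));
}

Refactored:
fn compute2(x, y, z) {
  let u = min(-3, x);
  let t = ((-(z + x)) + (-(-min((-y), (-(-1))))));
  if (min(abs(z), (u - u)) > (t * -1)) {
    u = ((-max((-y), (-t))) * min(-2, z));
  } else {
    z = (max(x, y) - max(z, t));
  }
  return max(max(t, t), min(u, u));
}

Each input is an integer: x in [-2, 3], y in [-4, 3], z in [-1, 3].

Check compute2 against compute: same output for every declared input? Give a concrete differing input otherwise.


Although same computation, different form, 240/240 inputs agree.
verdict: equivalent


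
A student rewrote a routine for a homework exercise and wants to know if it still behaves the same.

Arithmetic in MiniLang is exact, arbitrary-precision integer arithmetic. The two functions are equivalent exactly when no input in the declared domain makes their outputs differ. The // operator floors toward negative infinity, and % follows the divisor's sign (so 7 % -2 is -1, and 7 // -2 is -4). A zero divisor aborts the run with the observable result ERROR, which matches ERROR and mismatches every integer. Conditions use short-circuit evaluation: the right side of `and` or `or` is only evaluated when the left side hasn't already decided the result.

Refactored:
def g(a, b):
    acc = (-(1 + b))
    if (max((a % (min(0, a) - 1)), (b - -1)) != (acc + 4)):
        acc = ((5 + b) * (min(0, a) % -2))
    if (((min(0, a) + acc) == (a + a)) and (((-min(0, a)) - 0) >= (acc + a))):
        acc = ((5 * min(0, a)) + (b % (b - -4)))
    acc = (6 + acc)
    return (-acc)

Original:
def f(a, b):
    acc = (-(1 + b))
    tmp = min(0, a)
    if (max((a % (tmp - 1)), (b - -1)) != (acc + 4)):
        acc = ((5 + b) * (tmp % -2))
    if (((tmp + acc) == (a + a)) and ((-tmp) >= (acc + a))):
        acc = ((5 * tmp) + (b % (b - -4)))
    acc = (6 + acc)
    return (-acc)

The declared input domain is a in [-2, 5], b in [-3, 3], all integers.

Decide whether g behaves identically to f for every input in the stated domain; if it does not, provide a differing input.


The two versions differ — the changes include constant usage differs; local variable names differ; statement counts differ; arithmetic usage differs; min/max/abs usage differs.
Tracing a=-2, b=-3: f: acc=2, then tmp=-2, then (max((a % (tmp - 1)), (b - -1)) != (acc + 4)) is true, then acc=0, then (((tmp + acc) == (a + a)) and ((-tmp) >= (acc + a))) is false, then acc=6, then returns -6 | g: acc=2, then (max((a % (min(0, a) - 1)), (b - -1)) != (acc + 4)) is true, then acc=0, then (((min(0, a) + acc) == (a + a)) and (((-min(0, a)) - 0) >= (acc + a))) is false, then acc=6, then returns -6 — matching result -6.
Across all 56 domain points the two functions coincide.
verdict: equivalent


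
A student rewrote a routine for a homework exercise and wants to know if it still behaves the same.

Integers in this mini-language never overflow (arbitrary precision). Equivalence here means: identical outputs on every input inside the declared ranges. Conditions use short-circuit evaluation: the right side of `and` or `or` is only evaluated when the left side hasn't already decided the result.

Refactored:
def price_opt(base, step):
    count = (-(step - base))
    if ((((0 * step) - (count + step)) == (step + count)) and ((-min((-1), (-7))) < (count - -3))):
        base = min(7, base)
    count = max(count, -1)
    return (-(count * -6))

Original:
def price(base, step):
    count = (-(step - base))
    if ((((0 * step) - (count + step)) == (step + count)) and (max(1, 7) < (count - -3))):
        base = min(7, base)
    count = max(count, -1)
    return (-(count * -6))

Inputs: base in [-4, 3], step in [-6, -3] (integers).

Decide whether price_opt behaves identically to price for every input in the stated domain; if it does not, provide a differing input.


Equivalent — the differences include min/max/abs usage differs, yet no declared input distinguishes the two.
Tracing base=-1, step=-4: price: count=3, then ((((0 * step) - (count + step)) == (step + count)) and (max(1, 7) < (count - -3))) is false, then count=3, then returns 18 | price_opt: count=3, then ((((0 * step) - (count + step)) == (step + count)) and ((-min((-1), (-7))) < (count - -3))) is false, then count=3, then returns 18 — matching result 18.
Sweeping the whole domain (32 inputs) finds no disagreement.
verdict: equivalent


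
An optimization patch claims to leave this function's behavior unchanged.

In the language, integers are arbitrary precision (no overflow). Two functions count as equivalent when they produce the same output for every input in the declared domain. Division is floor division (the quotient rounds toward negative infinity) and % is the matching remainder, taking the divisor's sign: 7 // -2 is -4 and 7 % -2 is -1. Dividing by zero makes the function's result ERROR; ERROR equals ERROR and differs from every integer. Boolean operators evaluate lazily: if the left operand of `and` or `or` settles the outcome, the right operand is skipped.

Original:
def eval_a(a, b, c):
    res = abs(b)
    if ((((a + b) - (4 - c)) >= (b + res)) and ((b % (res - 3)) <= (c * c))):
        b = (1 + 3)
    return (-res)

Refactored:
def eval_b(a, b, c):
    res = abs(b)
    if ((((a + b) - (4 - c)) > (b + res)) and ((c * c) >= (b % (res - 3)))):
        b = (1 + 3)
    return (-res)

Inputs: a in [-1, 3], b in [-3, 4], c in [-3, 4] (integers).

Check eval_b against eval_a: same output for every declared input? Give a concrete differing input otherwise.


These are not equivalent — on a=3, b=-3, c=4 the outputs split (ERROR vs -3).
eval_a: res := 3 | divide-by-zero, output ERROR
eval_b: res := 3 | ((((a + b) - (4 - c)) > (b + res)) and ((c * c) >= (b % (res - 3)))): false | result -3
verdict: not equivalent; witness: a=3, b=-3, c=4


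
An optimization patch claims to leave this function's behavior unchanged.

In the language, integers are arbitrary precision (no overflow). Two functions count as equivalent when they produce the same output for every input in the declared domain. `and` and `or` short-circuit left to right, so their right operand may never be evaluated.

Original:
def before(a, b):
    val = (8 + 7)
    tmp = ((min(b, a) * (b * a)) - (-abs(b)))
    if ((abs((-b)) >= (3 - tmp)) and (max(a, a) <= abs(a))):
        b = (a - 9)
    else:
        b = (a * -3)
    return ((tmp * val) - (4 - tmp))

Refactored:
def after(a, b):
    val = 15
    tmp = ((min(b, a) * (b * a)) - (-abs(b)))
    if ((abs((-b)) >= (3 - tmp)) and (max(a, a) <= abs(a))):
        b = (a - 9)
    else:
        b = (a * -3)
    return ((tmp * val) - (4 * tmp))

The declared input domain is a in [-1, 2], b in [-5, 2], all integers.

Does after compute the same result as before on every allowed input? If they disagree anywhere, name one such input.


Evaluate both at a=-1, b=-5.
before: val=15, then tmp=-20, then ((abs((-b)) >= (3 - tmp)) and (max(a, a) <= abs(a))) is false, then b=3, then returns -324
after: val=15, then tmp=-20, then ((abs((-b)) >= (3 - tmp)) and (max(a, a) <= abs(a))) is false, then b=3, then returns -220
-324 vs -220 — the two versions disagree here.
verdict: not equivalent; witness: a=-1, b=-5


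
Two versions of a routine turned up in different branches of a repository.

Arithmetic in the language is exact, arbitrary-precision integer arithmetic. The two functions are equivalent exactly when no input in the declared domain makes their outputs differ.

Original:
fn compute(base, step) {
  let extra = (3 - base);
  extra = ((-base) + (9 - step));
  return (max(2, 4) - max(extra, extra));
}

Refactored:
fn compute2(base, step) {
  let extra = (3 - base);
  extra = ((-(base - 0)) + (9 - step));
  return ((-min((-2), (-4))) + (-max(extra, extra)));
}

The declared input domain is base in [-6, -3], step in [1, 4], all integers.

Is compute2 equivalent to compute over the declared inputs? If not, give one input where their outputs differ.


Side by side, the visible changes include: min/max/abs usage differs, constant usage differs, arithmetic usage differs.
Spot check at base=-6, step=3 — compute: extra := 9 | extra := 12 | result -8. compute2: extra := 9 | extra := 12 | result -8. Both give -8.
Sweeping the whole domain (16 inputs) finds no disagreement.
verdict: equivalent


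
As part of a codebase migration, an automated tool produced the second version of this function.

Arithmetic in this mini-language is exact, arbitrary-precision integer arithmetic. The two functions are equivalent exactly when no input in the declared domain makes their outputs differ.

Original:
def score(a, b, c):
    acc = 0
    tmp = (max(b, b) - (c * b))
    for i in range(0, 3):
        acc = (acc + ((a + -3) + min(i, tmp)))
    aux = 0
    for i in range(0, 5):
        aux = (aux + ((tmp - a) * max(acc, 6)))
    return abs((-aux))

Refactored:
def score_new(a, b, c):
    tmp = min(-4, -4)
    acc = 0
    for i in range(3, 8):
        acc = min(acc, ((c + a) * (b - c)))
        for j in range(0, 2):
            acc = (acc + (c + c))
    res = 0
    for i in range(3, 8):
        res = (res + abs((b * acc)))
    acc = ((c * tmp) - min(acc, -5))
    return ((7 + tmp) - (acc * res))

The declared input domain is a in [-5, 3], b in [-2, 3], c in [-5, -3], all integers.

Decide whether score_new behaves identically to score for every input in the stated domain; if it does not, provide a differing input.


At a=-5, b=-2, c=-5: score gives 210, score_new gives -194997.
verdict: not equivalent; witness: a=-5, b=-2, c=-5


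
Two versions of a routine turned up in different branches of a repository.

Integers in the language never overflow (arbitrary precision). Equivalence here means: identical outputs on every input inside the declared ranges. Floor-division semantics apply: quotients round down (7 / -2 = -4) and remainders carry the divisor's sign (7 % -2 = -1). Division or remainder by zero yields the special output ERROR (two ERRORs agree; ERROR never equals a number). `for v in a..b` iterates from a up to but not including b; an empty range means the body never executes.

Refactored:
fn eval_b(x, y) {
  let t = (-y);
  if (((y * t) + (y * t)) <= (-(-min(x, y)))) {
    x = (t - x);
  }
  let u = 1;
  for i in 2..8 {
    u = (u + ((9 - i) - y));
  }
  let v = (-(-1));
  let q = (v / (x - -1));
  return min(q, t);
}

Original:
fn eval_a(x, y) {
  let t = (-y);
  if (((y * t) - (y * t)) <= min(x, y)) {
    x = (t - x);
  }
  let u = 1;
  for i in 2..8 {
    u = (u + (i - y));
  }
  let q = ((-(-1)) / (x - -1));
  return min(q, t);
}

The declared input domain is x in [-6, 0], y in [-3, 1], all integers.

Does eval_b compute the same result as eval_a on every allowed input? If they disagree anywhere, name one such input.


Take x=-6, y=-3.
eval_a: t becomes 3; next (((y * t) - (y * t)) <= min(x, y)) evaluates to false; next u becomes 1; next at i=2:; next u becomes 6; next at i=3:; next u becomes 12; next at i=4:; next u becomes 19; next at i=5:; next u becomes 27; next at i=6:; next u becomes 36; next at i=7:; next u becomes 46; next q becomes -1; next final value -1
eval_b: t becomes 3; next (((y * t) + (y * t)) <= (-(-min(x, y)))) evaluates to true; next x becomes 9; next u becomes 1; next at i=2:; next u becomes 11; next at i=3:; next u becomes 20; next at i=4:; next u becomes 28; next at i=5:; next u becomes 35; next at i=6:; next u becomes 41; next at i=7:; next u becomes 46; next v becomes 1; next q becomes 0; next final value 0
-1 != 0, so the rewrite changes behavior.
verdict: not equivalent; witness: x=-6, y=-3


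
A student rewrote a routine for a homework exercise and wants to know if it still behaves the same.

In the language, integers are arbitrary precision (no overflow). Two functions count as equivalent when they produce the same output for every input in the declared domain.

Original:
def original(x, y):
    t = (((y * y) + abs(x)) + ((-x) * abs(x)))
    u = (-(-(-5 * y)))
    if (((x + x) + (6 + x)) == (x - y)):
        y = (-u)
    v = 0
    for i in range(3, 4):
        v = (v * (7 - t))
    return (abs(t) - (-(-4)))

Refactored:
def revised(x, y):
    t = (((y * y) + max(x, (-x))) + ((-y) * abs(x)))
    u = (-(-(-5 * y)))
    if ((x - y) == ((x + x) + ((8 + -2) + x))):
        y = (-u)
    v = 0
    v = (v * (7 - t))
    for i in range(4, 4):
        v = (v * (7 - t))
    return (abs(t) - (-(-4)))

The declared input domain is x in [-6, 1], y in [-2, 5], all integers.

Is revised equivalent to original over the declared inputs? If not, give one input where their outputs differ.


Not equivalent: x=-6, y=-2 separates them (42 vs 18).
original: t := 46 | u := 10 | (((x + x) + (6 + x)) == (x - y)): false | v := 0 | iter i=3: | v := 0 | result 42
revised: t := 22 | u := 10 | ((x - y) == ((x + x) + ((8 + -2) + x))): false | v := 0 | v := 0 | loop over i: empty range | result 18
verdict: not equivalent; witness: x=-6, y=-2


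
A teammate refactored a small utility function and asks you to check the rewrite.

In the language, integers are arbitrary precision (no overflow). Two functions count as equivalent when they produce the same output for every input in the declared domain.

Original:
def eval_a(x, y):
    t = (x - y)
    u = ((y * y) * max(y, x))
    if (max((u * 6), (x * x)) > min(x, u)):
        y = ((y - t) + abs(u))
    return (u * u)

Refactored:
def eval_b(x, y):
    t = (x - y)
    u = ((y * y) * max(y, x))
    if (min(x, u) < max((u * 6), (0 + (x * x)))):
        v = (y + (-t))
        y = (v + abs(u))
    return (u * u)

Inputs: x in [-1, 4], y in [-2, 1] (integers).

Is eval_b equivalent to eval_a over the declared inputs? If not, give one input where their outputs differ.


The two versions differ — the changes include statement counts differ; also arithmetic usage differs; also local variable names differ; also constant usage differs; also comparison usage differs.
One worked example (x=2, y=-2) — eval_a: t=4, then u=8, then (max((u * 6), (x * x)) > min(x, u)) is true, then y=2, then returns 64; eval_b: t=4, then u=8, then (min(x, u) < max((u * 6), (0 + (x * x)))) is true, then v=-6, then y=2, then returns 64; agreement on 64.
An exhaustive pass over the 24 declared inputs shows identical outputs.
verdict: equivalent


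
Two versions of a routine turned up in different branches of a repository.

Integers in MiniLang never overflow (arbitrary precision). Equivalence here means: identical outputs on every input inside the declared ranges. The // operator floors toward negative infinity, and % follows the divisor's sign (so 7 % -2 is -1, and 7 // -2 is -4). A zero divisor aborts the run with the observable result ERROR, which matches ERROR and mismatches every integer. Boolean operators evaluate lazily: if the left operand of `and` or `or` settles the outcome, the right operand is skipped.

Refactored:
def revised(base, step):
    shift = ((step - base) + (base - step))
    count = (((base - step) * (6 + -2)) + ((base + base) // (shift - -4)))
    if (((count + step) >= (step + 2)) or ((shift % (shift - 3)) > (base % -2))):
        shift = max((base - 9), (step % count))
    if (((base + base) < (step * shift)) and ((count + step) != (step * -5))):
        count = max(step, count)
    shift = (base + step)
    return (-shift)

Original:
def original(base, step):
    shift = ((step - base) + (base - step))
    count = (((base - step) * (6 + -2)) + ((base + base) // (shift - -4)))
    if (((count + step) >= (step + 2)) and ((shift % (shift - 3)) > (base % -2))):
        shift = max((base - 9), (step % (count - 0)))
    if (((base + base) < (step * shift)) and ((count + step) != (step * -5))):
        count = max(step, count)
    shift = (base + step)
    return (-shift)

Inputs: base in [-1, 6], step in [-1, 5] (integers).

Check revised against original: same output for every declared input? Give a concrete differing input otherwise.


base=1, step=1 yields -2 from original but ERROR from revised.
verdict: not equivalent; witness: base=1, step=1


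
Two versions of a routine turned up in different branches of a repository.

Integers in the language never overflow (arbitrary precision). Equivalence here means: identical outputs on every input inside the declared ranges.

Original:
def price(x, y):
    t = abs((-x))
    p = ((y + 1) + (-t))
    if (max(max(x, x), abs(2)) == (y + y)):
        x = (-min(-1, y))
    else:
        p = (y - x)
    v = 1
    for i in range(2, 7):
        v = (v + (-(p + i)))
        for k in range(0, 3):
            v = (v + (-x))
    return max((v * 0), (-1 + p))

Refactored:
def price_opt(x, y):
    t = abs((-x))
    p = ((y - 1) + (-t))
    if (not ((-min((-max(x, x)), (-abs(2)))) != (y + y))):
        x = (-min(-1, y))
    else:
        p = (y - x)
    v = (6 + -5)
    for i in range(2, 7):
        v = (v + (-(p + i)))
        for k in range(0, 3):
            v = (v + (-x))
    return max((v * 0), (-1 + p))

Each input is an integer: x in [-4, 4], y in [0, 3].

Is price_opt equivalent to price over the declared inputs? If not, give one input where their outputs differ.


Take x=0, y=1.
price: t becomes 0; next p becomes 2; next (max(max(x, x), abs(2)) == (y + y)) evaluates to true; next x becomes 1; next v becomes 1; next at i=2:; next v becomes -3; next at k=0:; next v becomes -4; next at k=1:; next v becomes -5; next at k=2:; next v becomes -6; next at i=3:; next v becomes -11; next at k=0:; next v becomes -12; next at k=1:; next v becomes -13; next at k=2:; next v becomes -14; next at i=4:; next v becomes -20; next at k=0:; next v becomes -21; next at k=1:; next v becomes -22; next at k=2:; next v becomes -23; next at i=5:; next v becomes -30; next at k=0:; next v becomes -31; next at k=1:; next v becomes -32; next at k=2:; next v becomes -33; next at i=6:; next v becomes -41; next at k=0:; next v becomes -42; next at k=1:; next v becomes -43; next at k=2:; next v becomes -44; next final value 1
price_opt: t becomes 0; next p becomes 0; next (not ((-min((-max(x, x)), (-abs(2)))) != (y + y))) evaluates to true; next x becomes 1; next v becomes 1; next at i=2:; next v becomes -1; next at k=0:; next v becomes -2; next at k=1:; next v becomes -3; next at k=2:; next v becomes -4; next at i=3:; next v becomes -7; next at k=0:; next v becomes -8; next at k=1:; next v becomes -9; next at k=2:; next v becomes -10; next at i=4:; next v becomes -14; next at k=0:; next v becomes -15; next at k=1:; next v becomes -16; next at k=2:; next v becomes -17; next at i=5:; next v becomes -22; next at k=0:; next v becomes -23; next at k=1:; next v becomes -24; next at k=2:; next v becomes -25; next at i=6:; next v becomes -31; next at k=0:; next v becomes -32; next at k=1:; next v becomes -33; next at k=2:; next v becomes -34; next final value 0
1 and 0 differ, so these are not the same function on this domain.
verdict: not equivalent; witness: x=0, y=1


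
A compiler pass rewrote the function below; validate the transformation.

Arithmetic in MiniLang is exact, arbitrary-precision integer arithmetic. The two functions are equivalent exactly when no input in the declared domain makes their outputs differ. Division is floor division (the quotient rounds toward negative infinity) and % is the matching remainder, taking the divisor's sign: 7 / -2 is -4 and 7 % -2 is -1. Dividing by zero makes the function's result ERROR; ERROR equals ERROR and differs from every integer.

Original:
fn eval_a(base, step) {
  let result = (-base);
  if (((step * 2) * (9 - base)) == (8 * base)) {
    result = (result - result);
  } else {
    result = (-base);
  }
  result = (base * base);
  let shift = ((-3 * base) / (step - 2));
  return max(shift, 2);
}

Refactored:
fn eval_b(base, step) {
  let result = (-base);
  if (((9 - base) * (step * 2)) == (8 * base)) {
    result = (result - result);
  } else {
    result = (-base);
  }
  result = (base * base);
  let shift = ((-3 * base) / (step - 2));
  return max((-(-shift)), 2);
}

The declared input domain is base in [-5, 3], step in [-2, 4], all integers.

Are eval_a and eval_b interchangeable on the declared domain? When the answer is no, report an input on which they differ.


Side by side, the visible changes include: same computation, different form.
Spot check at base=1, step=4 — eval_a: result = -1; (((step * 2) * (9 - base)) == (8 * base)) -> false; result = -1; result = 1; shift = -2; return 2. eval_b: result = -1; (((9 - base) * (step * 2)) == (8 * base)) -> false; result = -1; result = 1; shift = -2; return 2. Both give 2.
Every one of the 63 inputs gives matching results.
verdict: equivalent


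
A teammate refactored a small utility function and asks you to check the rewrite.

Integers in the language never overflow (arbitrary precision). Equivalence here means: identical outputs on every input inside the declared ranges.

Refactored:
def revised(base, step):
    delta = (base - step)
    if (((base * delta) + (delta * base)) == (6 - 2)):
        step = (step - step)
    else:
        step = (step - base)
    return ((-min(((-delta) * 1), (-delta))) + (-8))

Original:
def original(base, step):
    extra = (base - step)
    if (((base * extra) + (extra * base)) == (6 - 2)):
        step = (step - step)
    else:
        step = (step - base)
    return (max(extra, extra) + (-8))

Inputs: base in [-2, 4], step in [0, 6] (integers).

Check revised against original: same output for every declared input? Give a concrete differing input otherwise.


Comparing the listings, the differences include: constant usage differs; also local variable names differ; also arithmetic usage differs; also min/max/abs usage differs.
Tracing base=0, step=0: original: extra = 0; (((base * extra) + (extra * base)) == (6 - 2)) -> false; step = 0; return -8 | revised: delta = 0; (((base * delta) + (delta * base)) == (6 - 2)) -> false; step = 0; return -8 — matching result -8.
Checked all 49 inputs in the declared domain: the outputs agree on every one.
verdict: equivalent


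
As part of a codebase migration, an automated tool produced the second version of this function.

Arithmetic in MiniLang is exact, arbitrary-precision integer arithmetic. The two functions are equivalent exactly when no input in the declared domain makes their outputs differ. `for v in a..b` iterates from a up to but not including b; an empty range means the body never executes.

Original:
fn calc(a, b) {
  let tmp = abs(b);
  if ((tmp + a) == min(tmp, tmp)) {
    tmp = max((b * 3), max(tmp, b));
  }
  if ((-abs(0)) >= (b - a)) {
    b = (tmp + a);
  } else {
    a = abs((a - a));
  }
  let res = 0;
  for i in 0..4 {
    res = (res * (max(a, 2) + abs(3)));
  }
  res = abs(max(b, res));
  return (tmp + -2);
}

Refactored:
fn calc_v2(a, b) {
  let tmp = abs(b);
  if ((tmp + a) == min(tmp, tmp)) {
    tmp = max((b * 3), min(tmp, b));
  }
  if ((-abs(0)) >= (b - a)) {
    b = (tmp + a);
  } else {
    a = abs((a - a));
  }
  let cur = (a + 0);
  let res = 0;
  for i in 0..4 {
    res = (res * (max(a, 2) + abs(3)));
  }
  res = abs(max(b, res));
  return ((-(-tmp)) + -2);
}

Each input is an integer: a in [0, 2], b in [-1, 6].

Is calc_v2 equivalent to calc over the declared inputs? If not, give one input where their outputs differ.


Not equivalent: a=0, b=-1 separates them (-1 vs -3).
calc: tmp := 1 | ((tmp + a) == min(tmp, tmp)): true | tmp := 1 | ((-abs(0)) >= (b - a)): true | b := 1 | res := 0 | iter i=0: | res := 0 | iter i=1: | res := 0 | iter i=2: | res := 0 | iter i=3: | res := 0 | res := 1 | result -1
calc_v2: tmp := 1 | ((tmp + a) == min(tmp, tmp)): true | tmp := -1 | ((-abs(0)) >= (b - a)): true | b := -1 | cur := 0 | res := 0 | iter i=0: | res := 0 | iter i=1: | res := 0 | iter i=2: | res := 0 | iter i=3: | res := 0 | res := 0 | result -3
verdict: not equivalent; witness: a=0, b=-1


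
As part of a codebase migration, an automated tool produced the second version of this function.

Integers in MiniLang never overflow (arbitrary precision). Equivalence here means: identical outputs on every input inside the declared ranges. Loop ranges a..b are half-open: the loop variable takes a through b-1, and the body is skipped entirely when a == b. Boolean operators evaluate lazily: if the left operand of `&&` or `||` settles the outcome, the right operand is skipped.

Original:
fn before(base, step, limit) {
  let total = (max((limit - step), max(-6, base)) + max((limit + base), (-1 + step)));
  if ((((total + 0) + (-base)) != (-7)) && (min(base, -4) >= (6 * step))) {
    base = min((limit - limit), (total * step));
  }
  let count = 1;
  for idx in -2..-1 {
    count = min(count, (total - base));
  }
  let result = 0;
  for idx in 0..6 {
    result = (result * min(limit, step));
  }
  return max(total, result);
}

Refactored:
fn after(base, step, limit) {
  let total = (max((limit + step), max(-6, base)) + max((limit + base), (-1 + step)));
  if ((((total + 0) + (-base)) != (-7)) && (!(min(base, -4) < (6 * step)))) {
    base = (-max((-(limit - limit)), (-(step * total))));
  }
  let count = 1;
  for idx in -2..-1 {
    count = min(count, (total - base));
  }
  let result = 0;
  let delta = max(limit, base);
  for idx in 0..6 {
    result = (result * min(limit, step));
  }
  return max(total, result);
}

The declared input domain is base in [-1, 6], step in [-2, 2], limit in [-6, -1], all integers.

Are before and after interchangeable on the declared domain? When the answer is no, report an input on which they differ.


There is a counterexample at base=-1, step=2, limit=-2: 0 on one side, 1 on the other.
before: total becomes 0; next ((((total + 0) + (-base)) != (-7)) && (min(base, -4) >= (6 * step))) evaluates to false; next count becomes 1; next at idx=-2:; next count becomes 1; next result becomes 0; next at idx=0:; next result becomes 0; next at idx=1:; next result becomes 0; next at idx=2:; next result becomes 0; next at idx=3:; next result becomes 0; next at idx=4:; next result becomes 0; next at idx=5:; next result becomes 0; next final value 0
after: total becomes 1; next ((((total + 0) + (-base)) != (-7)) && (!(min(base, -4) < (6 * step)))) evaluates to false; next count becomes 1; next at idx=-2:; next count becomes 1; next result becomes 0; next delta becomes -1; next at idx=0:; next result becomes 0; next at idx=1:; next result becomes 0; next at idx=2:; next result becomes 0; next at idx=3:; next result becomes 0; next at idx=4:; next result becomes 0; next at idx=5:; next result becomes 0; next final value 1
verdict: not equivalent; witness: base=-1, step=2, limit=-2


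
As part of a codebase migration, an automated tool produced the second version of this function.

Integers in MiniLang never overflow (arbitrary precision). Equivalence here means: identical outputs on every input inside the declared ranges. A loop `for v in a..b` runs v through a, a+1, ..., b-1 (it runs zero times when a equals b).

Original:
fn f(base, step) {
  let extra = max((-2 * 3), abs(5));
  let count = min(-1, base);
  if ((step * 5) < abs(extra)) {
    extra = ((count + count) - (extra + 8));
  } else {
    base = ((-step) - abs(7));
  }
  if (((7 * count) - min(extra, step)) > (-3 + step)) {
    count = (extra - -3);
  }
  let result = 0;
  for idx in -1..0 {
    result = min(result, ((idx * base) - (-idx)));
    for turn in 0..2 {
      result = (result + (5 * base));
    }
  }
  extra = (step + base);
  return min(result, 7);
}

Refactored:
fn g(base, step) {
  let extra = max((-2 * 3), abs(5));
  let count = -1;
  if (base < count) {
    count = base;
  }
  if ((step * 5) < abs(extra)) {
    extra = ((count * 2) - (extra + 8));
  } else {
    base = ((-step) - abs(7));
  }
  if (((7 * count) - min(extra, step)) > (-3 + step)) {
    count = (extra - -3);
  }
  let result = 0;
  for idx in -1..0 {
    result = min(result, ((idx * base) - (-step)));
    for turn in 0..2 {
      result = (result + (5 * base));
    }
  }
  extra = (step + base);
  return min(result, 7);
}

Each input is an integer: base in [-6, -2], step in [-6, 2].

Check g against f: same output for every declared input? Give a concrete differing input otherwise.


These are not equivalent — on base=-5, step=-6 the outputs split (-50 vs -51).
f: extra = 5; count = -5; ((step * 5) < abs(extra)) -> true; extra = -23; (((7 * count) - min(extra, step)) > (-3 + step)) -> false; result = 0; [idx=-1]; result = 0; [turn=0]; result = -25; [turn=1]; result = -50; extra = -11; return -50
g: extra = 5; count = -1; (base < count) -> true; count = -5; ((step * 5) < abs(extra)) -> true; extra = -23; (((7 * count) - min(extra, step)) > (-3 + step)) -> false; result = 0; [idx=-1]; result = -1; [turn=0]; result = -26; [turn=1]; result = -51; extra = -11; return -51
verdict: not equivalent; witness: base=-5, step=-6


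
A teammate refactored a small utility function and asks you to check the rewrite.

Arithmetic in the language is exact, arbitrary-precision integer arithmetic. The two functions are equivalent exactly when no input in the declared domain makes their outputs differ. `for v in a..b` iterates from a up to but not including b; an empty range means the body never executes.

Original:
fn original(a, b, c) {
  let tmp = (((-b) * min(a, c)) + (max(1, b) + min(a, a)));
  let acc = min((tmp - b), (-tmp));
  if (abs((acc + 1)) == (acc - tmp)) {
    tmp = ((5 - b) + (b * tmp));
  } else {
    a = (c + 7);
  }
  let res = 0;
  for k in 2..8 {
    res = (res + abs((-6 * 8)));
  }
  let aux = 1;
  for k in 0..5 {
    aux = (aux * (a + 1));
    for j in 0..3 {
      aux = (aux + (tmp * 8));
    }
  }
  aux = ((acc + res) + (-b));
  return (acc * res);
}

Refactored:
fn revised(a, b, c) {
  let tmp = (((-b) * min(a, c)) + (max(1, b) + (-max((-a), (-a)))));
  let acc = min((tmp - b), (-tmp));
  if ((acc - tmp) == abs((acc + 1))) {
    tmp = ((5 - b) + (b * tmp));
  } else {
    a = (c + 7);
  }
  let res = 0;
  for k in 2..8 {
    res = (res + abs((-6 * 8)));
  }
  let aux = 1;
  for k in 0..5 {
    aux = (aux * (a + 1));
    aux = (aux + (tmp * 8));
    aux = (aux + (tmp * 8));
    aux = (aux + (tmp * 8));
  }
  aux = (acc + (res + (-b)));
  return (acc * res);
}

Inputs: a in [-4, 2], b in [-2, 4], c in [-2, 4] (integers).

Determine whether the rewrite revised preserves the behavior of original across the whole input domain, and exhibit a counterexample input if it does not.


Comparing the listings, the differences include: statement counts differ, and constant usage differs, and arithmetic usage differs, and loop structure differs, and min/max/abs usage differs, and local variable names differ.
Spot check at a=0, b=-1, c=4 — original: tmp becomes 1; next acc becomes -1; next (abs((acc + 1)) == (acc - tmp)) evaluates to false; next a becomes 11; next res becomes 0; next at k=2:; next res becomes 48; next at k=3:; next res becomes 96; next at k=4:; next res becomes 144; next at k=5:; next res becomes 192; next at k=6:; next res becomes 240; next at k=7:; next res becomes 288; next aux becomes 1; next at k=0:; next aux becomes 12; next at j=0:; next aux becomes 20; next at j=1:; next aux becomes 28; next at j=2:; next aux becomes 36; next at k=1:; next aux becomes 432; next at j=0:; next aux becomes 440; next at j=1:; next aux becomes 448; next at j=2:; next aux becomes 456; next at k=2:; next aux becomes 5472; next at j=0:; next aux becomes 5480; next at j=1:; next aux becomes 5488; next at j=2:; next aux becomes 5496; next at k=3:; next aux becomes 65952; next at j=0:; next aux becomes 65960; next at j=1:; next aux becomes 65968; next at j=2:; next aux becomes 65976; next at k=4:; next aux becomes 791712; next at j=0:; next aux becomes 791720; next at j=1:; next aux becomes 791728; next at j=2:; next aux becomes 791736; next aux becomes 288; next final value -288. revised: tmp becomes 1; next acc becomes -1; next ((acc - tmp) == abs((acc + 1))) evaluates to false; next a becomes 11; next res becomes 0; next at k=2:; next res becomes 48; next at k=3:; next res becomes 96; next at k=4:; next res becomes 144; next at k=5:; next res becomes 192; next at k=6:; next res becomes 240; next at k=7:; next res becomes 288; next aux becomes 1; next at k=0:; next aux becomes 12; next aux becomes 20; next aux becomes 28; next aux becomes 36; next at k=1:; next aux becomes 432; next aux becomes 440; next aux becomes 448; next aux becomes 456; next at k=2:; next aux becomes 5472; next aux becomes 5480; next aux becomes 5488; next aux becomes 5496; next at k=3:; next aux becomes 65952; next aux becomes 65960; next aux becomes 65968; next aux becomes 65976; next at k=4:; next aux becomes 791712; next aux becomes 791720; next aux becomes 791728; next aux becomes 791736; next aux becomes 288; next final value -288. Both give -288.
Across all 343 domain points the two functions coincide.
verdict: equivalent
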